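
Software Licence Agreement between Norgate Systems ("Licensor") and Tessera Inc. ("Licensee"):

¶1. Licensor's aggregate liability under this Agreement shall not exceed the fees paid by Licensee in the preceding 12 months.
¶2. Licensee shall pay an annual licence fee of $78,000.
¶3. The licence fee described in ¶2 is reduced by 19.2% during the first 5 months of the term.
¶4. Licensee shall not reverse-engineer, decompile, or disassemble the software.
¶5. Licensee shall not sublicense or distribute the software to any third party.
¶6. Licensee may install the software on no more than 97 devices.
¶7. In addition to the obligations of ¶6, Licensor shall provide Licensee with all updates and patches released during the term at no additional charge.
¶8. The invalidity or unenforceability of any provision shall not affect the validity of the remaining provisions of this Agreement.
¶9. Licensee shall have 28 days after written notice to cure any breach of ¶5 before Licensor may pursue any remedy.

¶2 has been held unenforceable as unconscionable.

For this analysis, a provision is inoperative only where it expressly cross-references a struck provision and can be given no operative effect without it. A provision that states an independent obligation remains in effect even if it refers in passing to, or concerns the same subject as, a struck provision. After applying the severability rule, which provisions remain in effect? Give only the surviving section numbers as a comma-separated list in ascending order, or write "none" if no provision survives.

¶2 is struck. ¶3 operates only by reference to ¶2, so it falls with ¶2. Under the severability clause in ¶8, the remaining provisions continue in force. The provisions still in force are ¶1, ¶4, ¶5, ¶6, ¶7, ¶8, and ¶9.

1, 4, 5, 6, 7, 8, 9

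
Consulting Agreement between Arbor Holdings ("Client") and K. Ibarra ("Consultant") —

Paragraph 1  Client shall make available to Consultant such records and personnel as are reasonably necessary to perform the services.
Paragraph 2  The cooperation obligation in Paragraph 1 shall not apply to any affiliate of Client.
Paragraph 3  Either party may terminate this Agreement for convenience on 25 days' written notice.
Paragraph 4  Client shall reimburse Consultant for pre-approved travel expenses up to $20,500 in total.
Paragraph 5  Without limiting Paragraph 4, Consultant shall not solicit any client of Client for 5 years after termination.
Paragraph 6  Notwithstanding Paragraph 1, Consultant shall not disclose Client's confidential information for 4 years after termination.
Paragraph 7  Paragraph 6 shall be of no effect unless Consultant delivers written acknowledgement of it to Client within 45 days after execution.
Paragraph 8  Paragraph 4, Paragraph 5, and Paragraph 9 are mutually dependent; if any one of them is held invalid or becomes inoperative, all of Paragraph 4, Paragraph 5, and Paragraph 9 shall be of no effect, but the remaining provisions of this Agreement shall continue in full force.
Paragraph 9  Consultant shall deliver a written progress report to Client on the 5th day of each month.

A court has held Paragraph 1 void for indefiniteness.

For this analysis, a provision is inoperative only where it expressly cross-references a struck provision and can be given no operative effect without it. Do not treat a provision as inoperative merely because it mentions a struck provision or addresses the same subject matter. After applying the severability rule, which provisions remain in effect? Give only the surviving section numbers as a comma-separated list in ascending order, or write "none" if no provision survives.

Paragraph 1 is struck. The whole of Paragraph 2 is the carve-out from the cooperation obligation, defined by reference to Paragraph 1, so Paragraph 2 cannot stand once Paragraph 1 is removed. Paragraph 6 mentions Paragraph 1 but its own obligation stands independently of Paragraph 1, so Paragraph 6 is not affected. Paragraph 8 ties Paragraph 4, Paragraph 5, and Paragraph 9 together, but none of those is affected here; the remaining provisions continue in force under Paragraph 8. That leaves Paragraph 3, Paragraph 4, Paragraph 5, Paragraph 6, Paragraph 7, Paragraph 8, and Paragraph 9 in effect.

3, 4, 5, 6, 7, 8, 9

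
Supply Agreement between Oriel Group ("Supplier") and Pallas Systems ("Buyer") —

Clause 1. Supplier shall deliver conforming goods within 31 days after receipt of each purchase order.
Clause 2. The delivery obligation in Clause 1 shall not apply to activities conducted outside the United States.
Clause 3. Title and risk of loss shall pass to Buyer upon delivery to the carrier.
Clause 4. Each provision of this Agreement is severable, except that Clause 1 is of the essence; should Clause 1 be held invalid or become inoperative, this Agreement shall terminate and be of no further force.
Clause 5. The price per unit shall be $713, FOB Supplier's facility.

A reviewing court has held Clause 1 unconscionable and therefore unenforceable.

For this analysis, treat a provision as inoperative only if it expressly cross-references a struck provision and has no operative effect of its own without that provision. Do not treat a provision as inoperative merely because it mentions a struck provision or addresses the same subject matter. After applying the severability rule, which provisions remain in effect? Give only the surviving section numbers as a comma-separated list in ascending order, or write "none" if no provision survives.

none

Clause 1 is struck. Clause 2 does nothing except set the carve-out from the delivery obligation by reference to Clause 1; with Clause 1 gone it has no independent effect and is inoperative. Clause 4 makes Clause 1 an essential term, and Clause 1 is the provision held invalid; under Clause 4, the entire Agreement is therefore void. No provision of the Agreement survives.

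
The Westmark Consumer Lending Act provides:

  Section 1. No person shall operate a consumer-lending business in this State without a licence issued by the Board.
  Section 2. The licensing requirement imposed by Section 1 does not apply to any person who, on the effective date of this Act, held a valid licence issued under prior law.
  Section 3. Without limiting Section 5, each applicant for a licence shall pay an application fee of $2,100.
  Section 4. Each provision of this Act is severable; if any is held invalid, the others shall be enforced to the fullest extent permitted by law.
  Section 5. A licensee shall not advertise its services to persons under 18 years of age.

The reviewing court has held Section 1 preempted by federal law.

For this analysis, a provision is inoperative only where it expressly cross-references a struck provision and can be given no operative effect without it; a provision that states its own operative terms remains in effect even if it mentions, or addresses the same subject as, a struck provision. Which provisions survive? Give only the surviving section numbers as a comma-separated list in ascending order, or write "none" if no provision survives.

3, 4, 5

Section 1 is struck. Section 2 operates only by reference to Section 1, so it falls with Section 1. Section 4 is a severability clause and preserves every provision that can still be given independent effect. Section 3, Section 4, and Section 5 remain in effect.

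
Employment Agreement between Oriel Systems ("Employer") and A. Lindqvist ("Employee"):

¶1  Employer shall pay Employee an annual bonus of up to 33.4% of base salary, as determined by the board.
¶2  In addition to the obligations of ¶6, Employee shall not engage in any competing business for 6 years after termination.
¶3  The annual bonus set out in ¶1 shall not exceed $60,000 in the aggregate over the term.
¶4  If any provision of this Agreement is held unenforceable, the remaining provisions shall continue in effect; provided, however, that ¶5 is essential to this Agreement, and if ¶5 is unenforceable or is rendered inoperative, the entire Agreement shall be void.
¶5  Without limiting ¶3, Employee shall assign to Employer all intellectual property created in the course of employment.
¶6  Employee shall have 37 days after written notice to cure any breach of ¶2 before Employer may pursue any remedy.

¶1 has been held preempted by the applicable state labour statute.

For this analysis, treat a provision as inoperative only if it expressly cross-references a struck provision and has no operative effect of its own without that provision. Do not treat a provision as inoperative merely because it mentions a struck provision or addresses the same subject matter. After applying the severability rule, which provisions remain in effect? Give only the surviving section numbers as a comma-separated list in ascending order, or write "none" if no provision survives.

2, 4, 5, 6

¶1 is struck. The whole of ¶3 is the aggregate cap on the annual bonus, defined by reference to ¶1, so ¶3 cannot stand once ¶1 is removed. ¶5 mentions ¶3 but its own obligation stands independently of ¶3, so ¶5 is not affected. ¶4 makes ¶5 an essential term, but ¶5 is unaffected, so the severability proviso in ¶4 preserves the remaining provisions. That leaves ¶2, ¶4, ¶5, and ¶6 in effect.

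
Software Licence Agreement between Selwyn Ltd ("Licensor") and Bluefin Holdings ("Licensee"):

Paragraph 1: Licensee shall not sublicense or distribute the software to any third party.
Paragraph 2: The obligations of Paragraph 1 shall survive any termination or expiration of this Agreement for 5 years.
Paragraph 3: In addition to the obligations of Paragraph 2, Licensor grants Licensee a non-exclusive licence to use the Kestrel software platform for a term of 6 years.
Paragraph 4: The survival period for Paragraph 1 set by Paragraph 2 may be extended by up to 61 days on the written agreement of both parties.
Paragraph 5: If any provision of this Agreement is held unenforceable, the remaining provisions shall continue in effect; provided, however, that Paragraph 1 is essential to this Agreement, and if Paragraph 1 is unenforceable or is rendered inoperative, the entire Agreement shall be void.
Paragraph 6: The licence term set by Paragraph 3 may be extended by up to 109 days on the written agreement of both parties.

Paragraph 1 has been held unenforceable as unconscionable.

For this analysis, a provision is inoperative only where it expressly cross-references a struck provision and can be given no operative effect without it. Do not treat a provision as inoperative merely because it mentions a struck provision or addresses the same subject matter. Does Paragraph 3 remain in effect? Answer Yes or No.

No

Paragraph 1 is struck. The only function of Paragraph 2 is the survival period for Paragraph 1, so it cannot stand once Paragraph 1 is removed. The whole of Paragraph 4 is the extension of the survival period for Paragraph 1, defined by reference to Paragraph 2, so Paragraph 4 cannot stand once Paragraph 2 is removed. Paragraph 5 makes Paragraph 1 an essential term, and Paragraph 1 is the provision held invalid; under Paragraph 5, the entire Agreement is therefore void. No provision of the Agreement survives. Paragraph 3 is among the inoperative provisions, so the answer is no.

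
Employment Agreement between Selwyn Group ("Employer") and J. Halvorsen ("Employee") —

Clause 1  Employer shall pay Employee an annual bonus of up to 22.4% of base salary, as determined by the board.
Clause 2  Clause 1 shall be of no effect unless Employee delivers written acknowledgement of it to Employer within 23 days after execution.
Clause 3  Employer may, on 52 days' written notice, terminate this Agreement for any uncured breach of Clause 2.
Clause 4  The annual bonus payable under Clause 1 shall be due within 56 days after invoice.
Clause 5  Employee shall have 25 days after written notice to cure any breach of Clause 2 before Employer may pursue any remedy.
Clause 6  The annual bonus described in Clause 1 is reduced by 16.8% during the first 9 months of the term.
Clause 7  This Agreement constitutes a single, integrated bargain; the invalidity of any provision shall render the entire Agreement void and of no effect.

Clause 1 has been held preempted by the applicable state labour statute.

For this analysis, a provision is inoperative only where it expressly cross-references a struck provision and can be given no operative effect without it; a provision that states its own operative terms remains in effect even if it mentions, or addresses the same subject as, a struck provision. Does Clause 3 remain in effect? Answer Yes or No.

Clause 1 is struck. Clause 2 operates only by reference to Clause 1, so it falls with Clause 1. The whole of Clause 4 is the payment deadline for the annual bonus, defined by reference to Clause 1, so Clause 4 cannot stand once Clause 1 is removed. Clause 6 has no operative effect of its own apart from Clause 1 and is therefore inoperative. The only function of Clause 3 is the termination right for breach of Clause 2, so it cannot stand once Clause 2 is removed. Clause 5 merely fixes the cure period for breach of Clause 2; with Clause 2 gone it has nothing to operate on and falls away. Clause 7 provides that the Agreement is not severable, so the invalidity of any one provision voids the entire Agreement. No provision of the Agreement survives. Clause 3 is among the inoperative provisions, so the answer is no.

No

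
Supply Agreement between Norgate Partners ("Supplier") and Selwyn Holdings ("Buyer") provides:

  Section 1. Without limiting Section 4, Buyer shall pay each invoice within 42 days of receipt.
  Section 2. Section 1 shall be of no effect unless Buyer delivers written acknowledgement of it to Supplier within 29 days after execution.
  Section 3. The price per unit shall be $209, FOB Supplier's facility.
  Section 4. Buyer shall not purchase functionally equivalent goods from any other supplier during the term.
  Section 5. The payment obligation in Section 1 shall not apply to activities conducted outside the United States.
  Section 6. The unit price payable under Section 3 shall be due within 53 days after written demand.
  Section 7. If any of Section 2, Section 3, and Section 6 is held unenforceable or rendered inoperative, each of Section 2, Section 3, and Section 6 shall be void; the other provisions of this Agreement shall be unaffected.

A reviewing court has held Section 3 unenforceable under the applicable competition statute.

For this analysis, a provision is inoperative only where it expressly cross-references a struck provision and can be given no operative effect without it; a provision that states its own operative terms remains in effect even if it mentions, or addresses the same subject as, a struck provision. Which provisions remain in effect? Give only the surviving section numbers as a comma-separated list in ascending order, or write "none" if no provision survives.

Section 3 is struck. Section 6 does nothing except set the payment deadline for the unit price by reference to Section 3; with Section 3 gone it has no independent effect and is inoperative. Section 7 declares Section 2, Section 3, and Section 6 mutually dependent; since one of them has fallen, all of them are of no effect. That brings down Section 2 as well. The remainder continues in force under Section 7. That leaves Section 1, Section 4, Section 5, and Section 7 in effect.

1, 4, 5, 7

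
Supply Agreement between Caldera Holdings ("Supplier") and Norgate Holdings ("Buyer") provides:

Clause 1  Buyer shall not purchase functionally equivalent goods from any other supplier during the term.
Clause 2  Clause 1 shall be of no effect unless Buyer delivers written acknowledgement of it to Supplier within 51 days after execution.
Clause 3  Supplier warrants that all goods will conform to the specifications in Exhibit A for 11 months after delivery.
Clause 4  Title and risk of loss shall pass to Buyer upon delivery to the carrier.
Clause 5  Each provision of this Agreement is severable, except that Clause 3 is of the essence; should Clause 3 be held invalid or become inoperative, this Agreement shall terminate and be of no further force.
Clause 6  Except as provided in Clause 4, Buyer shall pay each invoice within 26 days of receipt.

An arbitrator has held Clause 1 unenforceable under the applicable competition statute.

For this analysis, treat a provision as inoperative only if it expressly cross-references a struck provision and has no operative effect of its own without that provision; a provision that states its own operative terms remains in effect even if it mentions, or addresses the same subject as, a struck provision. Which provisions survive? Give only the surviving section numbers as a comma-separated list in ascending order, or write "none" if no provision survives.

Clause 1 is struck. Clause 2 has no operative effect of its own apart from Clause 1 and is therefore inoperative. Clause 5 makes Clause 3 an essential term, but Clause 3 is unaffected, so the severability proviso in Clause 5 preserves the remaining provisions. Clause 3, Clause 4, Clause 5, and Clause 6 remain in effect.

3, 4, 5, 6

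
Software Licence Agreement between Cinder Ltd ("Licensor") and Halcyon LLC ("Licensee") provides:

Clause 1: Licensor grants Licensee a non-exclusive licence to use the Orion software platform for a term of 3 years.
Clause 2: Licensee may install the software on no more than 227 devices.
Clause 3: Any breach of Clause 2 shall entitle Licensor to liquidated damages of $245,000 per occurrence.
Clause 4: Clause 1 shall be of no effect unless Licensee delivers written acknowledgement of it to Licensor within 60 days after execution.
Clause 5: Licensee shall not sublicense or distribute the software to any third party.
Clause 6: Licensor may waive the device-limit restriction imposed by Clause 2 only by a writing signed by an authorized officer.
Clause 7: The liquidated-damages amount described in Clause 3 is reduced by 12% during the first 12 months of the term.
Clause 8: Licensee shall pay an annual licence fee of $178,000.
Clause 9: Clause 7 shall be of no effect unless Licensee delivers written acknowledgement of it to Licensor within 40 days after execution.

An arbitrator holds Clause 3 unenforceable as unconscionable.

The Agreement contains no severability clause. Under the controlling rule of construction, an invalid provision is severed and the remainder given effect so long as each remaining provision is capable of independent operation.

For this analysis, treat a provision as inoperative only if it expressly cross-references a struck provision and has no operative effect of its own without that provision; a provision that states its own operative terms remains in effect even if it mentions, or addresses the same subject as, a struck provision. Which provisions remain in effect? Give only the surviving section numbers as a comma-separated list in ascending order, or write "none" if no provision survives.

1, 2, 4, 5, 6, 8

Clause 3 is struck. Clause 7 does nothing except set the introductory reduction to the liquidated-damages amount by reference to Clause 3; with Clause 3 gone it has no independent effect and is inoperative. Clause 9 merely fixes the acknowledgement condition for Clause 7; with Clause 7 gone it has nothing to operate on and falls away. Under the stated default rule, only provisions that cannot operate independently fall away; the rest are enforced. The provisions still in force are Clause 1, Clause 2, Clause 4, Clause 5, Clause 6, and Clause 8.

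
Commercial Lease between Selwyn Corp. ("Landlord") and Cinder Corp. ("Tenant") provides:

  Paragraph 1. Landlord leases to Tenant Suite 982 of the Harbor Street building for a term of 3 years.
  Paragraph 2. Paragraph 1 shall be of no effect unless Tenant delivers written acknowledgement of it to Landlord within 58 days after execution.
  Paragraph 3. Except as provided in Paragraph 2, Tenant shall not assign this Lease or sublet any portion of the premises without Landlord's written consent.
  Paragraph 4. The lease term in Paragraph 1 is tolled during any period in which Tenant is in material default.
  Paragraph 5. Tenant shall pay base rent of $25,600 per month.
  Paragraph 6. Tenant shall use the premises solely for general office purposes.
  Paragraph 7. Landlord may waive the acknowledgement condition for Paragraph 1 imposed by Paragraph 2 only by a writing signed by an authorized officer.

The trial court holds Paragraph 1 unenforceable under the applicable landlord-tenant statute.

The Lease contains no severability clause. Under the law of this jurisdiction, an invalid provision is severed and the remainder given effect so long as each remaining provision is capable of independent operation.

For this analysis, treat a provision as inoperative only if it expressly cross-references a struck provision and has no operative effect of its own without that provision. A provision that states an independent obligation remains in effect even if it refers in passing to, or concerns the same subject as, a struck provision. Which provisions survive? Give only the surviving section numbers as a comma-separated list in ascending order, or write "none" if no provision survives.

Paragraph 1 is struck. Paragraph 2 merely fixes the acknowledgement condition for Paragraph 1; with Paragraph 1 gone it has nothing to operate on and falls away. Paragraph 4 operates only by reference to Paragraph 1, so it falls with Paragraph 1. Paragraph 7 merely fixes the waiver condition for Paragraph 2; with Paragraph 2 gone it has nothing to operate on and falls away. Although Paragraph 3 refers to Paragraph 2, its operative terms do not depend on Paragraph 2, so it remains in effect. Under the stated default rule, only provisions that cannot operate independently fall away; the rest are enforced. The provisions still in force are Paragraph 3, Paragraph 5, and Paragraph 6.

3, 5, 6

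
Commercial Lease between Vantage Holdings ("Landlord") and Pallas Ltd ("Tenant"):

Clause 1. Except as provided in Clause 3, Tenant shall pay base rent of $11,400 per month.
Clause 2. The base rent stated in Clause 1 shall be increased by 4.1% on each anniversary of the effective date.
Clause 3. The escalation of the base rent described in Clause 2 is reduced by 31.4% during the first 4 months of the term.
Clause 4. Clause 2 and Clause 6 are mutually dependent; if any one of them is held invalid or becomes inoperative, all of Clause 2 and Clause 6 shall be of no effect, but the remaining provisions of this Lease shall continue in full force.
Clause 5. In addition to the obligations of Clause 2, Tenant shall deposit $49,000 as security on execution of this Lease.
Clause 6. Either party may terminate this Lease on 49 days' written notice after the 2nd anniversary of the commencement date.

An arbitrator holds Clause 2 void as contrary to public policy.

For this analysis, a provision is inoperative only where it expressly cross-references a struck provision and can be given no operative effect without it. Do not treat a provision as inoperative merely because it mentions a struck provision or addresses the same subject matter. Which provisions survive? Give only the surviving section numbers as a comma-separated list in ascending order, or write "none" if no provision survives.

1, 4, 5

Clause 2 is struck. Clause 3 has no operative effect of its own apart from Clause 2 and is therefore inoperative. Clause 1 mentions Clause 3 but its own obligation stands independently of Clause 3, so Clause 1 is not affected. Although Clause 5 refers to Clause 2, its operative terms do not depend on Clause 2, so it remains in effect. Clause 4 declares Clause 2 and Clause 6 mutually dependent; since one of them has fallen, all of them are of no effect. That brings down Clause 6 as well. The remainder continues in force under Clause 4. That leaves Clause 1, Clause 4, and Clause 5 in effect.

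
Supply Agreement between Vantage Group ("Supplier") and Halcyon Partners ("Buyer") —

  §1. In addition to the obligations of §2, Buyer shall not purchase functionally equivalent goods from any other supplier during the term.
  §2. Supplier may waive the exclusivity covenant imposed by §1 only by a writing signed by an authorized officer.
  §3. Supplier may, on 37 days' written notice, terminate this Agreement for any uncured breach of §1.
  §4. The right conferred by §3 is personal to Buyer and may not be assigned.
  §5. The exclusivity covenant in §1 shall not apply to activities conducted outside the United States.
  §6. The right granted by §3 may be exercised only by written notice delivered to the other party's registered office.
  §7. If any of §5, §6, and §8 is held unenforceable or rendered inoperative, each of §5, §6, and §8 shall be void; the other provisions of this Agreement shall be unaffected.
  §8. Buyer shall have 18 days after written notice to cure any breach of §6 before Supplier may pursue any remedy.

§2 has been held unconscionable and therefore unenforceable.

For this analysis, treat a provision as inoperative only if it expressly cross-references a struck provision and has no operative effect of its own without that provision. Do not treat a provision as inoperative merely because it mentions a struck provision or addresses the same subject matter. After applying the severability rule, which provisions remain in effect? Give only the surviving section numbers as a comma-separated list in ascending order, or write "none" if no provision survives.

1, 3, 4, 5, 6, 7, 8

§2 is struck. Although §1 refers to §2, its operative terms do not depend on §2, so it remains in effect. No other provision's operative terms depend on §2. §7 ties §5, §6, and §8 together, but none of those is affected here; the remaining provisions continue in force under §7. That leaves §1, §3, §4, §5, §6, §7, and §8 in effect.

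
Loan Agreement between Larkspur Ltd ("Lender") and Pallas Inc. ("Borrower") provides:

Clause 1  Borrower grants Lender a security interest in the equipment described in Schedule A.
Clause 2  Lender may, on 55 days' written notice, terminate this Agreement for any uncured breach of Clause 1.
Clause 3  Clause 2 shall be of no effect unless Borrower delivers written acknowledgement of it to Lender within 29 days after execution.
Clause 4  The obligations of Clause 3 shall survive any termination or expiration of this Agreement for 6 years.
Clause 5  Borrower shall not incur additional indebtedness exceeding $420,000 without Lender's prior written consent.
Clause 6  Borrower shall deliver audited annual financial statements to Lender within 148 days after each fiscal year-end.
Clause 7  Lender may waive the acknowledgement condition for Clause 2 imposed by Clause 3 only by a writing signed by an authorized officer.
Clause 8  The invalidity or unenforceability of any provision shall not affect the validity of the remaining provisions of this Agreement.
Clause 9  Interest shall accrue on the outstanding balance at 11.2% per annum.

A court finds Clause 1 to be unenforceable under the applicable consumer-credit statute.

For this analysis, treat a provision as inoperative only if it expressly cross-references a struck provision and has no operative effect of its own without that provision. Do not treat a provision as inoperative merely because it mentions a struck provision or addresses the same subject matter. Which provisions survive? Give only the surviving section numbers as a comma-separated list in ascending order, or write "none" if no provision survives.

Clause 1 is struck. Clause 2 operates only by reference to Clause 1, so it falls with Clause 1. Clause 3 merely fixes the acknowledgement condition for Clause 2; with Clause 2 gone it has nothing to operate on and falls away. Clause 4 operates only by reference to Clause 3, so it falls with Clause 3. The only function of Clause 7 is the waiver condition for Clause 3, so it cannot stand once Clause 3 is removed. Under the severability clause in Clause 8, the remaining provisions continue in force. Clause 5, Clause 6, Clause 8, and Clause 9 remain in effect.

5, 6, 8, 9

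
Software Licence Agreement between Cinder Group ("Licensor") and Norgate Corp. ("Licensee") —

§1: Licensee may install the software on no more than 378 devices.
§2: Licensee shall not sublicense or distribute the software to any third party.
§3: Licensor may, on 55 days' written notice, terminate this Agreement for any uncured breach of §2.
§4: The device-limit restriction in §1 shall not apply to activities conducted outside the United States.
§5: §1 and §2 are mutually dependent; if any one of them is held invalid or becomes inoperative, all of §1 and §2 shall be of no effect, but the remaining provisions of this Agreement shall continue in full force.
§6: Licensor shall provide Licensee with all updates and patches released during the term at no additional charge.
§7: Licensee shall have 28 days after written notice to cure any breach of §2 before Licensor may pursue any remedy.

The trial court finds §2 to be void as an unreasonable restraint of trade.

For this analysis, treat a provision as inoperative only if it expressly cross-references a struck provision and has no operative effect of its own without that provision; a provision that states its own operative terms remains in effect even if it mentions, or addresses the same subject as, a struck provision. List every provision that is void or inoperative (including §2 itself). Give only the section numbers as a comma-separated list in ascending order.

1, 2, 3, 4, 7

§2 is struck. The only function of §3 is the termination right for breach of §2, so it cannot stand once §2 is removed. The only function of §7 is the cure period for breach of §2, so it cannot stand once §2 is removed. §5 declares §1 and §2 mutually dependent; since one of them has fallen, all of them are of no effect. That brings down §1 as well. §4 in turn depends solely on a provision now struck and likewise falls. The remainder continues in force under §5. §5 and §6 remain in effect.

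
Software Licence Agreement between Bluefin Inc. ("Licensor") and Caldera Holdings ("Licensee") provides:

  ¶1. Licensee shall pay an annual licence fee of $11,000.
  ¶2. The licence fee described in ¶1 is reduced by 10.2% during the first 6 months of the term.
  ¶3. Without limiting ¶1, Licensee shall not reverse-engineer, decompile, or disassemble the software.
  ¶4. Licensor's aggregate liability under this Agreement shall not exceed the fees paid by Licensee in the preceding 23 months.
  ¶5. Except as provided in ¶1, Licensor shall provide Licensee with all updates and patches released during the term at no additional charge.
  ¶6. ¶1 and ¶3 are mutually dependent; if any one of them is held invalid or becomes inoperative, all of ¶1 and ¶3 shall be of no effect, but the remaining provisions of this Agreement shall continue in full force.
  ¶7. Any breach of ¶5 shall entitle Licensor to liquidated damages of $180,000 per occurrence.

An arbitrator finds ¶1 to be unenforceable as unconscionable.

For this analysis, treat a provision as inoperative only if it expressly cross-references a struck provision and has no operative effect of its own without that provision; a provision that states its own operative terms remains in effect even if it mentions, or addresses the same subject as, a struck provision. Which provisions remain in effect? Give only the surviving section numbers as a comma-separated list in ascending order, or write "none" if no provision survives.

¶1 is struck. ¶2 operates only by reference to ¶1, so it falls with ¶1. Although ¶5 refers to ¶1, its operative terms do not depend on ¶1, so it remains in effect. ¶6 declares ¶1 and ¶3 mutually dependent; since one of them has fallen, all of them are of no effect. That brings down ¶3 as well. The remainder continues in force under ¶6. That leaves ¶4, ¶5, ¶6, and ¶7 in effect.

4, 5, 6, 7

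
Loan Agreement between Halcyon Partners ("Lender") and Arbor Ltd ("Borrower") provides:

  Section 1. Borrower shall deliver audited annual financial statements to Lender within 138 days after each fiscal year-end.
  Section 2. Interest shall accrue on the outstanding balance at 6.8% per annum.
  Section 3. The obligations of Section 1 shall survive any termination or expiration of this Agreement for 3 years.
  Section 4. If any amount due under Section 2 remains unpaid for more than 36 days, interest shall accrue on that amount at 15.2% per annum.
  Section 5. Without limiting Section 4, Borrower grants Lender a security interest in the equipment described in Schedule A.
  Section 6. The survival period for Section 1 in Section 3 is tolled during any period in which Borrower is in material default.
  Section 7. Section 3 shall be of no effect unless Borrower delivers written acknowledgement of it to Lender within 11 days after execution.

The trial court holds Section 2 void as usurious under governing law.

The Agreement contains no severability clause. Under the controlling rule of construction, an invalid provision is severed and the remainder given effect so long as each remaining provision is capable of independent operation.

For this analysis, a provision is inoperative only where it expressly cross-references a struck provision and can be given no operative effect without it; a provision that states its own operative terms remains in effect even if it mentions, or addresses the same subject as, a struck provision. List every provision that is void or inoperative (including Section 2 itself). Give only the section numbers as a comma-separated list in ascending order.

Section 2 is struck. Section 4 does nothing except set the default interest on the interest charge by reference to Section 2; with Section 2 gone it has no independent effect and is inoperative. Although Section 5 refers to Section 4, its operative terms do not depend on Section 4, so it remains in effect. Under the stated default rule, only provisions that cannot operate independently fall away; the rest are enforced. That leaves Section 1, Section 3, Section 5, Section 6, and Section 7 in effect.

2, 4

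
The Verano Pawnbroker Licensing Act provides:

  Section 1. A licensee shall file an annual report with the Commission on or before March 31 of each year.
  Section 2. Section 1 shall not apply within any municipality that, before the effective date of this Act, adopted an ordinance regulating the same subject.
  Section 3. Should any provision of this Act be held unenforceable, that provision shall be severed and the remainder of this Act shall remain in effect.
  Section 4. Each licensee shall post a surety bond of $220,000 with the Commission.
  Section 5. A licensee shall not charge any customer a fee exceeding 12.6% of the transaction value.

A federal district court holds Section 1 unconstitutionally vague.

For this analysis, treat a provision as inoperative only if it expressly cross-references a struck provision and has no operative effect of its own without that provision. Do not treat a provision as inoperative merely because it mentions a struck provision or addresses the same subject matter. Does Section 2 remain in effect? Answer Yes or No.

No

Section 1 is struck. Section 2 merely fixes the local-preemption carve-out from Section 1; with Section 1 gone it has nothing to operate on and falls away. Under the severability clause in Section 3, the remaining provisions continue in force. The provisions still in force are Section 3, Section 4, and Section 5. Section 2 is among the inoperative provisions, so the answer is no.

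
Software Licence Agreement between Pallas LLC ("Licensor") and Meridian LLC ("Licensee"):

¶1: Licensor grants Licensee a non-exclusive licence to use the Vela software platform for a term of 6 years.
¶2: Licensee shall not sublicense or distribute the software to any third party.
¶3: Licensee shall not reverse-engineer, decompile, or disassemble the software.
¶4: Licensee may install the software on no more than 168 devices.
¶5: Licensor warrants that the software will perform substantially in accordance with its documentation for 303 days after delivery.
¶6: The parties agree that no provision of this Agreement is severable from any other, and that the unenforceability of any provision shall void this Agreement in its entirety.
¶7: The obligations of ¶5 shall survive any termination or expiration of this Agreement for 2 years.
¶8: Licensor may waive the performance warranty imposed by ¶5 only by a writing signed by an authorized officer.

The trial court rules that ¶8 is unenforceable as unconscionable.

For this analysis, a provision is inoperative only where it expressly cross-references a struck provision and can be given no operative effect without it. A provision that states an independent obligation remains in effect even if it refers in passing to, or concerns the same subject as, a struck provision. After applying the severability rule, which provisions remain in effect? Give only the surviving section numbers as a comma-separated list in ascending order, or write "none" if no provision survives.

none

¶8 is struck. Nothing else in the Agreement is defined by reference to ¶8. ¶6 provides that the Agreement is not severable, so the invalidity of any one provision voids the entire Agreement. No provision of the Agreement survives.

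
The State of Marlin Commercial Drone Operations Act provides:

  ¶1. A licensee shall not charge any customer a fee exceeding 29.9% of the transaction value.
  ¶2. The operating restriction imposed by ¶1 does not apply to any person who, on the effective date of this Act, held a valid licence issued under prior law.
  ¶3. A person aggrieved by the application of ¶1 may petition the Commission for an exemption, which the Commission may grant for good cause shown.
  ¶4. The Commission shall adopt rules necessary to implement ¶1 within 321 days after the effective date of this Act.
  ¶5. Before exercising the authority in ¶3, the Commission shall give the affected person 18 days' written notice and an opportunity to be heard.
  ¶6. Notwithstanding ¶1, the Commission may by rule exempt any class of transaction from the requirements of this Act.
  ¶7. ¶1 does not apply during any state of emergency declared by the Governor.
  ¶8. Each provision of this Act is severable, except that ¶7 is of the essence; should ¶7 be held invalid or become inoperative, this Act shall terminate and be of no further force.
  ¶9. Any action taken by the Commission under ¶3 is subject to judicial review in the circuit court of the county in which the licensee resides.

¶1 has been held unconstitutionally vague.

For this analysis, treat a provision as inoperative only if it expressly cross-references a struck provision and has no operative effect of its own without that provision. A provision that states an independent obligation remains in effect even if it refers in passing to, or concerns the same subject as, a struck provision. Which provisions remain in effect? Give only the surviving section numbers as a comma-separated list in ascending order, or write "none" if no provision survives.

¶1 is struck. ¶2 operates only by reference to ¶1, so it falls with ¶1. ¶3 has no operative effect of its own apart from ¶1 and is therefore inoperative. The only function of ¶4 is the rulemaking mandate for ¶1, so it cannot stand once ¶1 is removed. ¶7 operates only by reference to ¶1, so it falls with ¶1. ¶5 operates only by reference to ¶3, so it falls with ¶3. ¶9 merely fixes the judicial-review right for ¶3; with ¶3 gone it has nothing to operate on and falls away. ¶8 makes ¶7 an essential term, and ¶7 has been rendered inoperative by the cascade; under ¶8, the entire Act is therefore void. No provision of the Act survives.

none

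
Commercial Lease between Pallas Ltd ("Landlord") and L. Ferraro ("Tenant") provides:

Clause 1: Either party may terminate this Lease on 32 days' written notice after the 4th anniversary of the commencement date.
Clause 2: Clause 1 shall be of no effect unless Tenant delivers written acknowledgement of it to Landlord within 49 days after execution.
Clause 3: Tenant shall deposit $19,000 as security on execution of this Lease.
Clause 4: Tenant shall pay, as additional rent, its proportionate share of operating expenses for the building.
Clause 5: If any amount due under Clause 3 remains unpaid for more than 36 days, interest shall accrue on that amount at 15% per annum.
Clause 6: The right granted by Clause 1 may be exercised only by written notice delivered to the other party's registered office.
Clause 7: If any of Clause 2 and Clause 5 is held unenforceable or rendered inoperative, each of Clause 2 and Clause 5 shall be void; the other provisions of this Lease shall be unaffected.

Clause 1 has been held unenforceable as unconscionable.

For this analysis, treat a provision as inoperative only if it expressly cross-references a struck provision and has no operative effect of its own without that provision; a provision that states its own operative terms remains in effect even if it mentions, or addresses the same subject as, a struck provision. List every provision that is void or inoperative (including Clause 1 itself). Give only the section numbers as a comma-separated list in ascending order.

Clause 1 is struck. Clause 2 has no operative effect of its own apart from Clause 1 and is therefore inoperative. Clause 6 merely fixes the notice requirement for Clause 1; with Clause 1 gone it has nothing to operate on and falls away. Clause 7 declares Clause 2 and Clause 5 mutually dependent; since one of them has fallen, all of them are of no effect. That brings down Clause 5 as well. The remainder continues in force under Clause 7. The provisions still in force are Clause 3, Clause 4, and Clause 7.

1, 2, 5, 6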